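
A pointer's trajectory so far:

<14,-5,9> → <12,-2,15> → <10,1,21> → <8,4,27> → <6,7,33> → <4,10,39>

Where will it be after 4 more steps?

Each step adds <-2,+3,+6> to the position.
step 6: <4,10,39> + <-2,+3,+6> → <2,13,45>
step 7: <2,13,45> + <-2,+3,+6> → <0,16,51>
step 8: <0,16,51> + <-2,+3,+6> → <-2,19,57>
step 9: <-2,19,57> + <-2,+3,+6> → <-4,22,63>

<-4,22,63>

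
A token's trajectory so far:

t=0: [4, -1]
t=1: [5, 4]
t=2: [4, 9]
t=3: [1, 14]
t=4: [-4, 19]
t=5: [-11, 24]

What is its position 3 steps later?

[-44, 39]

First differences are [+1, +5], [-1, +5], [-3, +5], [-5, +5], [-7, +5]; their common second difference is [-2, +0] (constant acceleration).
step 6: [-11, 24] + [-9, +5] → [-20, 29]
step 7: [-20, 29] + [-11, +5] → [-31, 34]
step 8: [-31, 34] + [-13, +5] → [-44, 39]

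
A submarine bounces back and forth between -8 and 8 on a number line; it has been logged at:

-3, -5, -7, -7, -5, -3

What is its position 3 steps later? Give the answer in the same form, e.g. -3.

3

The value travels 2 per step and bounces off the walls at -8 and 8.
  step 6: -3 → -1
  step 7: -1 → 1
  step 8: 1 → 3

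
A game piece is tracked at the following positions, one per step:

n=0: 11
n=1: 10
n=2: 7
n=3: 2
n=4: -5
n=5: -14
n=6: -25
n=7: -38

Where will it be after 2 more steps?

-70

Taking differences between consecutive positions: -1, -3, -5, -7, -9, -11, -13. These grow by -2 each step.
step 8: -38 − 15 → -53
step 9: -53 − 17 → -70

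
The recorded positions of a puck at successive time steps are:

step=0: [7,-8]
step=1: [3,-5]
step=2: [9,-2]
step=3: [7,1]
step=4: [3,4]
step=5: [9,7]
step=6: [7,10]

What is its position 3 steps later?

First: cycles through 7, 3, 9 every 3 steps. Step 9 lands at position 0 of the cycle → 7.
Second: linear, +3 per step → 19 at step 9.

[7,19]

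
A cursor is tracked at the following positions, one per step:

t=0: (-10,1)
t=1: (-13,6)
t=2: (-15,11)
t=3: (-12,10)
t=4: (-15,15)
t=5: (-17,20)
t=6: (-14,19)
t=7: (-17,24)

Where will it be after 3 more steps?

(-19,33)

Differencing gives (-3,+5), (-2,+5), (+3,-1), (-3,+5), (-2,+5), (+3,-1), (-3,+5). This is the pattern (-3,+5), (-2,+5), (+3,-1) repeated.
step 8: apply (-2,+5) → (-19,29)
step 9: apply (+3,-1) → (-16,28)
step 10: apply (-3,+5) → (-19,33)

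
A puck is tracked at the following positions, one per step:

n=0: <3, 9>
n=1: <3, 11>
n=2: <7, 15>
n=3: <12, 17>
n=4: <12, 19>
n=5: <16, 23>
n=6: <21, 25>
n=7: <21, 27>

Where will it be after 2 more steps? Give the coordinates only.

<30, 33>

The moves between consecutive positions are <+0, +2>, <+4, +4>, <+5, +2>, <+0, +2>, <+4, +4>, <+5, +2>, <+0, +2>; they repeat the 3-cycle [<+0, +2>, <+4, +4>, <+5, +2>].
step 8: apply <+4, +4> → <25, 31>
step 9: apply <+5, +2> → <30, 33>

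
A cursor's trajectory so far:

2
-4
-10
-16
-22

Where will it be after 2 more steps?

-34

The position changes by -6 every step.
step 5: -22 − 6 → -28
step 6: -28 − 6 → -34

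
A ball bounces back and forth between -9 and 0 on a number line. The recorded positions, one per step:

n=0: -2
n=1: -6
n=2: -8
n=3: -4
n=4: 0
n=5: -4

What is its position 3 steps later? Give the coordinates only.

-2

The value reflects between -9 and 0, moving 4 per step.
  step 6: -4 → -8
  step 7: -8 → -6
  step 8: -6 → -2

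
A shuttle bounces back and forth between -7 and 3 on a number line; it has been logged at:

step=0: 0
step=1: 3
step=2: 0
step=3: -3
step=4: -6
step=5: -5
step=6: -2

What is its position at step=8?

The value travels 3 per step and bounces off the walls at -7 and 3.
  step 7: -2 → 1
  step 8: 1 → 2

2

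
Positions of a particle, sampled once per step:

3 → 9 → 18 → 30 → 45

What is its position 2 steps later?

Taking differences between consecutive positions: +6, +9, +12, +15. These grow by +3 each step.
step 5: 45 + 18 → 63
step 6: 63 + 21 → 84

84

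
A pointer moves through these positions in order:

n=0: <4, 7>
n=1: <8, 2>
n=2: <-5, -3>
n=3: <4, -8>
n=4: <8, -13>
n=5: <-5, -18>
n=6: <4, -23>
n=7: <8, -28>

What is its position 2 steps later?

First: cycles through 4, 8, -5 every 3 steps. Step 9 lands at position 0 of the cycle → 4.
Second: linear, -5 per step → -38 at step 9.

<4, -38>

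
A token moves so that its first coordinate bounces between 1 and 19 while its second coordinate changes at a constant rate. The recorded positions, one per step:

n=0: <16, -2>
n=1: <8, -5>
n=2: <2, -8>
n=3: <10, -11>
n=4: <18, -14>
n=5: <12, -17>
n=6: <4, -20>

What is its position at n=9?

<16, -29>

The first coordinate travels 8 per step and bounces off the walls at 1 and 19.
  step 7: 4 → 6
  step 8: 6 → 14
  step 9: 14 → 16
The second coordinate changes by -3 each step: at step 9 it is -29.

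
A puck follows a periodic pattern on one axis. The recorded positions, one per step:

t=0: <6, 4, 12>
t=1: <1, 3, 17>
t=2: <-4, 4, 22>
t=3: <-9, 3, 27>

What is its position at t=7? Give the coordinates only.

First: linear, -5 per step → -29 at step 7.
Second: cycles through 4, 3 every 2 steps. Step 7 lands at position 1 of the cycle → 3.
Third: linear, +5 per step → 47 at step 7.

<-29, 3, 47>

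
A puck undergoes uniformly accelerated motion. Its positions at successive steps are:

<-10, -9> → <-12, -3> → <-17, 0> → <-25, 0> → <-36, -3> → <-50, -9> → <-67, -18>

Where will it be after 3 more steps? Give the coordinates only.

Taking differences between consecutive positions: <-2, +6>, <-5, +3>, <-8, +0>, <-11, -3>, <-14, -6>, <-17, -9>. These grow by <-3, -3> each step.
step 7: <-67, -18> + <-20, -12> → <-87, -30>
step 8: <-87, -30> + <-23, -15> → <-110, -45>
step 9: <-110, -45> + <-26, -18> → <-136, -63>

<-136, -63>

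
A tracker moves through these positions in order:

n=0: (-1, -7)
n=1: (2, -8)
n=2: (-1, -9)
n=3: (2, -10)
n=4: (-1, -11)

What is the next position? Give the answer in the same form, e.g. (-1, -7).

First: cycles through -1, 2 every 2 steps. Step 5 lands at position 1 of the cycle → 2.
Second: linear, -1 per step → -12 at step 5.

(2, -12)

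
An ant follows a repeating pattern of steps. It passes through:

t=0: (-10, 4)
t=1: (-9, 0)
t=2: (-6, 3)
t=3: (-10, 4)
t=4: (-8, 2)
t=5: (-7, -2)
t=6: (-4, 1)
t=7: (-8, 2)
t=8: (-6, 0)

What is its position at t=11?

(-6, 0)

Differencing gives (+1, -4), (+3, +3), (-4, +1), (+2, -2), (+1, -4), (+3, +3), (-4, +1), (+2, -2). This is the pattern (+1, -4), (+3, +3), (-4, +1), (+2, -2) repeated.
step 9: apply (+1, -4) → (-5, -4)
step 10: apply (+3, +3) → (-2, -1)
step 11: apply (-4, +1) → (-6, 0)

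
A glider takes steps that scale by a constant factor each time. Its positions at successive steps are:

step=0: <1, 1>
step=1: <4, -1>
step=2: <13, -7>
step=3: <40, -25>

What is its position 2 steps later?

<364, -241>

Step-to-step displacements: <+3, -2>, <+9, -6>, <+27, -18>; each is 3× the previous.
step 4: <40, -25> + <+81, -54> → <121, -79>
step 5: <121, -79> + <+243, -162> → <364, -241>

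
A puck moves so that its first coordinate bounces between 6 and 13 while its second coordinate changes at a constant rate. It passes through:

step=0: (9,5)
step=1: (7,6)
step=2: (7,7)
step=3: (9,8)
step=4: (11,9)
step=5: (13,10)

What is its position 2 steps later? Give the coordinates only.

(9,12)

The first coordinate travels 2 per step and bounces off the walls at 6 and 13.
  step 6: 13 → 11
  step 7: 11 → 9
The second coordinate changes by +1 each step: at step 7 it is 12.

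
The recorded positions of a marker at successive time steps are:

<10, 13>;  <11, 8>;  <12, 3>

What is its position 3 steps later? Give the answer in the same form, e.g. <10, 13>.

Constant displacement of <+1, -5> per step.
step 3: <12, 3> + <+1, -5> → <13, -2>
step 4: <13, -2> + <+1, -5> → <14, -7>
step 5: <14, -7> + <+1, -5> → <15, -12>

<15, -12>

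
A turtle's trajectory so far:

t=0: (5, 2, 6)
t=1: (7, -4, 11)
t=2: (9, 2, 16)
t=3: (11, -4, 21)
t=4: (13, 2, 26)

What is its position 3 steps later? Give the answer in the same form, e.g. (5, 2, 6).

The first coordinate changes by +2 each step, so at step 7 it is 5 + 7·(2) = 19.
The second coordinate repeats the cycle [2, -4] with period 2; step 7 mod 2 = 1, giving -4.
The third coordinate changes by +5 each step, so at step 7 it is 6 + 7·(5) = 41.

(19, -4, 41)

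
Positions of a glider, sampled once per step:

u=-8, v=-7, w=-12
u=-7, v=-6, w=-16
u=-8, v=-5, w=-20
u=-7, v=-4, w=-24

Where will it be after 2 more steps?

The u coordinate repeats the cycle [-8, -7] with period 2; step 5 mod 2 = 1, giving -7.
The v coordinate changes by +1 each step, so at step 5 it is -7 + 5·(1) = -2.
The w coordinate changes by -4 each step, so at step 5 it is -12 + 5·(-4) = -32.

u=-7, v=-2, w=-32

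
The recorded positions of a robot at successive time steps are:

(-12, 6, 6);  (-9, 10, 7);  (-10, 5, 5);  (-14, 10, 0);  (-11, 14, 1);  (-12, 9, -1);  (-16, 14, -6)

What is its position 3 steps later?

(-18, 18, -12)

Step-to-step displacements: (+3, +4, +1), (-1, -5, -2), (-4, +5, -5), (+3, +4, +1), (-1, -5, -2), (-4, +5, -5) — a repeating cycle of length 3.
step 7: apply (+3, +4, +1) → (-13, 18, -5)
step 8: apply (-1, -5, -2) → (-14, 13, -7)
step 9: apply (-4, +5, -5) → (-18, 18, -12)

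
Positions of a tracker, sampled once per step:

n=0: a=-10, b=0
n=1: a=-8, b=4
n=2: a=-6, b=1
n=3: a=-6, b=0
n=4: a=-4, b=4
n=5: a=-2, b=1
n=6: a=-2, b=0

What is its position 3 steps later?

a=2, b=0

Step-to-step displacements: (+2, +4), (+2, -3), (+0, -1), (+2, +4), (+2, -3), (+0, -1) — a repeating cycle of length 3.
step 7: apply (+2, +4) → a=0, b=4
step 8: apply (+2, -3) → a=2, b=1
step 9: apply (+0, -1) → a=2, b=0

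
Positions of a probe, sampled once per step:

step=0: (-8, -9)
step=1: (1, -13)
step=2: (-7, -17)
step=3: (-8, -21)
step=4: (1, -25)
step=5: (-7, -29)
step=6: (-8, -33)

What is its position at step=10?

(1, -49)

First: cycles through -8, 1, -7 every 3 steps. Step 10 lands at position 1 of the cycle → 1.
Second: linear, -4 per step → -49 at step 10.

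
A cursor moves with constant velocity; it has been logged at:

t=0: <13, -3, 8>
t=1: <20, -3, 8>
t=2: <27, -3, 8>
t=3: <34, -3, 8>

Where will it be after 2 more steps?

<48, -3, 8>

Constant displacement of <+7, +0, +0> per step.
step 4: <34, -3, 8> + <+7, +0, +0> → <41, -3, 8>
step 5: <41, -3, 8> + <+7, +0, +0> → <48, -3, 8>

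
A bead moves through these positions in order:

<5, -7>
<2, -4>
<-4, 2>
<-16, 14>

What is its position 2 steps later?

<-88, 86>

The jumps are <-3, +3>, <-6, +6>, <-12, +12> — a geometric progression with ratio 2.
step 4: <-16, 14> + <-24, +24> → <-40, 38>
step 5: <-40, 38> + <-48, +48> → <-88, 86>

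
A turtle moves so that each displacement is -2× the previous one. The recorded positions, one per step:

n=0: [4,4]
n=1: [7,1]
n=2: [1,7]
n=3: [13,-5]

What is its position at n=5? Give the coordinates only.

Consecutive displacements [+3,-3], [-6,+6], [+12,-12] scale by a factor of -2 each step.
step 4: [13,-5] + [-24,+24] → [-11,19]
step 5: [-11,19] + [+48,-48] → [37,-29]

[37,-29]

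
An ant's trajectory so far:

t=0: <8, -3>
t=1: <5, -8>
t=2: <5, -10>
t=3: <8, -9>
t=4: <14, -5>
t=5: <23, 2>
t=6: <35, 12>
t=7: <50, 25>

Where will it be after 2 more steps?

<89, 60>

Taking differences between consecutive positions: <-3, -5>, <+0, -2>, <+3, +1>, <+6, +4>, <+9, +7>, <+12, +10>, <+15, +13>. These grow by <+3, +3> each step.
step 8: <50, 25> + <+18, +16> → <68, 41>
step 9: <68, 41> + <+21, +19> → <89, 60>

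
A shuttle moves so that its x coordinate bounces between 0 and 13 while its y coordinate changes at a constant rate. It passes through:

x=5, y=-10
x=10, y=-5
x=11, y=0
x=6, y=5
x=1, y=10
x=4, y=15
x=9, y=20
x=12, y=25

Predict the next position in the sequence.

The x coordinate travels 5 per step and bounces off the walls at 0 and 13.
  step 8: 12 → 7
The y coordinate changes by +5 each step: at step 8 it is 30.

x=7, y=30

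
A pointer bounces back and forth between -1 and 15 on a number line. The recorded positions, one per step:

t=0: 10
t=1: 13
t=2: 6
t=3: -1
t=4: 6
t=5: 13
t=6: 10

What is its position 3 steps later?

9

The value travels 7 per step and bounces off the walls at -1 and 15.
  step 7: 10 → 3
  step 8: 3 → 2
  step 9: 2 → 9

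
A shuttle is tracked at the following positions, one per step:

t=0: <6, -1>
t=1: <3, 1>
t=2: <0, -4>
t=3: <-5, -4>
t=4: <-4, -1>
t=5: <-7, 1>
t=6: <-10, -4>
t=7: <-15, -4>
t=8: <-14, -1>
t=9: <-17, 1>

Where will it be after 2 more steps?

<-25, -4>

Differencing gives <-3, +2>, <-3, -5>, <-5, +0>, <+1, +3>, <-3, +2>, <-3, -5>, <-5, +0>, <+1, +3>, <-3, +2>. This is the pattern <-3, +2>, <-3, -5>, <-5, +0>, <+1, +3> repeated.
step 10: apply <-3, -5> → <-20, -4>
step 11: apply <-5, +0> → <-25, -4>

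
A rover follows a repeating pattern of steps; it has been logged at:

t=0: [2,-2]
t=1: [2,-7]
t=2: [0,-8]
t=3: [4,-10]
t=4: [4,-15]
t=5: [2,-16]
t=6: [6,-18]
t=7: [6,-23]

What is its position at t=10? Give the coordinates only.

[8,-31]

The moves between consecutive positions are [+0,-5], [-2,-1], [+4,-2], [+0,-5], [-2,-1], [+4,-2], [+0,-5]; they repeat the 3-cycle [[+0,-5], [-2,-1], [+4,-2]].
step 8: apply [-2,-1] → [4,-24]
step 9: apply [+4,-2] → [8,-26]
step 10: apply [+0,-5] → [8,-31]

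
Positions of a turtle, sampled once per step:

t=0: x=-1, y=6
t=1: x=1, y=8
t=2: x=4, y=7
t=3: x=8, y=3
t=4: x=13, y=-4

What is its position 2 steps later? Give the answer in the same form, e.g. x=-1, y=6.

First differences are (+2, +2), (+3, -1), (+4, -4), (+5, -7); their common second difference is (+1, -3) (constant acceleration).
step 5: x=13, y=-4 + (+6, -10) → x=19, y=-14
step 6: x=19, y=-14 + (+7, -13) → x=26, y=-27

x=26, y=-27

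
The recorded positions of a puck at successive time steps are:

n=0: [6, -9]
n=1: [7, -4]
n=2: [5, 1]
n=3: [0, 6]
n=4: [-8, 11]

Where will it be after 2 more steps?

First differences are [+1, +5], [-2, +5], [-5, +5], [-8, +5]; their common second difference is [-3, +0] (constant acceleration).
step 5: [-8, 11] + [-11, +5] → [-19, 16]
step 6: [-19, 16] + [-14, +5] → [-33, 21]

[-33, 21]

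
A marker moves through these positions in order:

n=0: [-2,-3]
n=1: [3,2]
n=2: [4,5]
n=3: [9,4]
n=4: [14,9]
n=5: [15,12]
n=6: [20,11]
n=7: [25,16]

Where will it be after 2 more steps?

[31,18]

Step-to-step displacements: [+5,+5], [+1,+3], [+5,-1], [+5,+5], [+1,+3], [+5,-1], [+5,+5] — a repeating cycle of length 3.
step 8: apply [+1,+3] → [26,19]
step 9: apply [+5,-1] → [31,18]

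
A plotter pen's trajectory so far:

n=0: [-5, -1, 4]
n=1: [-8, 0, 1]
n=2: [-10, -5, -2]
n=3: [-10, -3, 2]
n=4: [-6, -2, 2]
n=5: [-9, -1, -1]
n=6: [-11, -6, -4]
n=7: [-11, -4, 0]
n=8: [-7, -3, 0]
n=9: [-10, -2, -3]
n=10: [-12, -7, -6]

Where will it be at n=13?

Step-to-step displacements: [-3, +1, -3], [-2, -5, -3], [+0, +2, +4], [+4, +1, +0], [-3, +1, -3], [-2, -5, -3], [+0, +2, +4], [+4, +1, +0], [-3, +1, -3], [-2, -5, -3] — a repeating cycle of length 4.
step 11: apply [+0, +2, +4] → [-12, -5, -2]
step 12: apply [+4, +1, +0] → [-8, -4, -2]
step 13: apply [-3, +1, -3] → [-11, -3, -5]

[-11, -3, -5]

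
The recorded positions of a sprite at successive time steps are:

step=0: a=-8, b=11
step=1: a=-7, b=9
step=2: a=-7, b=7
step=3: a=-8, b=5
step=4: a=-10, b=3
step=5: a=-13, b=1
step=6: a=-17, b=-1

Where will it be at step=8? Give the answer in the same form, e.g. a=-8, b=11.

Taking differences between consecutive positions: (+1, -2), (+0, -2), (-1, -2), (-2, -2), (-3, -2), (-4, -2). These grow by (-1, +0) each step.
step 7: a=-17, b=-1 + (-5, -2) → a=-22, b=-3
step 8: a=-22, b=-3 + (-6, -2) → a=-28, b=-5

a=-28, b=-5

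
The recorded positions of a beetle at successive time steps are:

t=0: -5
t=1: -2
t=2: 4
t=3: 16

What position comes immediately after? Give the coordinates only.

40

Consecutive displacements +3, +6, +12 scale by a factor of 2 each step.
step 4: 16 + 24 → 40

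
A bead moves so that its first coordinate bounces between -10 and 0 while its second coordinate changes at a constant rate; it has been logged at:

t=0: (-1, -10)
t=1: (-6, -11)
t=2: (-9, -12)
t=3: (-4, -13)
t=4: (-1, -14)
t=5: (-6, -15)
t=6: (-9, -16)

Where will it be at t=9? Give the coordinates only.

(-6, -19)

The first coordinate travels 5 per step and bounces off the walls at -10 and 0.
  step 7: -9 → -4
  step 8: -4 → -1
  step 9: -1 → -6
The second coordinate changes by -1 each step: at step 9 it is -19.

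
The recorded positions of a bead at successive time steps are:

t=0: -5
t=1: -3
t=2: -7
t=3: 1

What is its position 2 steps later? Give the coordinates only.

17

Step-to-step displacements: +2, -4, +8; each is -2× the previous.
step 4: 1 − 16 → -15
step 5: -15 + 32 → 17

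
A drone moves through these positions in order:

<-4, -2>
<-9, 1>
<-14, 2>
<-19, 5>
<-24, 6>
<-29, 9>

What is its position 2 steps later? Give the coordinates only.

Differencing gives <-5, +3>, <-5, +1>, <-5, +3>, <-5, +1>, <-5, +3>. This is the pattern <-5, +3>, <-5, +1> repeated.
step 6: apply <-5, +1> → <-34, 10>
step 7: apply <-5, +3> → <-39, 13>

<-39, 13>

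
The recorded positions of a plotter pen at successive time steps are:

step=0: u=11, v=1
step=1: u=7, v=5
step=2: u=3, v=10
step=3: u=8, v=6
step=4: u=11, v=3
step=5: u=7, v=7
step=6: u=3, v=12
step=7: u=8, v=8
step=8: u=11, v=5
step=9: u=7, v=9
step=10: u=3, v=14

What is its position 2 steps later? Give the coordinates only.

The moves between consecutive positions are (-4, +4), (-4, +5), (+5, -4), (+3, -3), (-4, +4), (-4, +5), (+5, -4), (+3, -3), (-4, +4), (-4, +5); they repeat the 4-cycle [(-4, +4), (-4, +5), (+5, -4), (+3, -3)].
step 11: apply (+5, -4) → u=8, v=10
step 12: apply (+3, -3) → u=11, v=7

u=11, v=7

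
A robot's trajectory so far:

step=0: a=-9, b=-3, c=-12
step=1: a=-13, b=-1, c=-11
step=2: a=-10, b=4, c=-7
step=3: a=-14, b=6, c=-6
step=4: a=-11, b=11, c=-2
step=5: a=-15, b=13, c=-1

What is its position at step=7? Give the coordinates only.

Differencing gives (-4, +2, +1), (+3, +5, +4), (-4, +2, +1), (+3, +5, +4), (-4, +2, +1). This is the pattern (-4, +2, +1), (+3, +5, +4) repeated.
step 6: apply (+3, +5, +4) → a=-12, b=18, c=3
step 7: apply (-4, +2, +1) → a=-16, b=20, c=4

a=-16, b=20, c=4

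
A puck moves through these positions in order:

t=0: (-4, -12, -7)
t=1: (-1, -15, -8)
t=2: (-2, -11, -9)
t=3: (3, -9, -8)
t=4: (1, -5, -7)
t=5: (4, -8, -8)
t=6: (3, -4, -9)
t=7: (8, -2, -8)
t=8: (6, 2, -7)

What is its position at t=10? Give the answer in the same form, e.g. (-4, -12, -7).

The moves between consecutive positions are (+3, -3, -1), (-1, +4, -1), (+5, +2, +1), (-2, +4, +1), (+3, -3, -1), (-1, +4, -1), (+5, +2, +1), (-2, +4, +1); they repeat the 4-cycle [(+3, -3, -1), (-1, +4, -1), (+5, +2, +1), (-2, +4, +1)].
step 9: apply (+3, -3, -1) → (9, -1, -8)
step 10: apply (-1, +4, -1) → (8, 3, -9)

(8, 3, -9)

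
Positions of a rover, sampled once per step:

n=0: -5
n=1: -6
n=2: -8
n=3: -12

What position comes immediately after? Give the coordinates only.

-20

Step-to-step displacements: -1, -2, -4; each is 2× the previous.
step 4: -12 − 8 → -20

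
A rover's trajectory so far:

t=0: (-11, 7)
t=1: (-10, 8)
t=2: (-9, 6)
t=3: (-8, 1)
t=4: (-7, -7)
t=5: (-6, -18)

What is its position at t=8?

Taking differences between consecutive positions: (+1, +1), (+1, -2), (+1, -5), (+1, -8), (+1, -11). These grow by (+0, -3) each step.
step 6: (-6, -18) + (+1, -14) → (-5, -32)
step 7: (-5, -32) + (+1, -17) → (-4, -49)
step 8: (-4, -49) + (+1, -20) → (-3, -69)

(-3, -69)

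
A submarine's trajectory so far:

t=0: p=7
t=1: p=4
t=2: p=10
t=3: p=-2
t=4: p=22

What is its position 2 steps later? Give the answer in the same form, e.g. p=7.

p=70

Step-to-step displacements: -3, +6, -12, +24; each is -2× the previous.
step 5: 22 − 48 → p=-26
step 6: -26 + 96 → p=70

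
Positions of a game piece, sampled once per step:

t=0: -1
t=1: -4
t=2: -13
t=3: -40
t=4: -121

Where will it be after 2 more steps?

The jumps are -3, -9, -27, -81 — a geometric progression with ratio 3.
step 5: -121 − 243 → -364
step 6: -364 − 729 → -1093

-1093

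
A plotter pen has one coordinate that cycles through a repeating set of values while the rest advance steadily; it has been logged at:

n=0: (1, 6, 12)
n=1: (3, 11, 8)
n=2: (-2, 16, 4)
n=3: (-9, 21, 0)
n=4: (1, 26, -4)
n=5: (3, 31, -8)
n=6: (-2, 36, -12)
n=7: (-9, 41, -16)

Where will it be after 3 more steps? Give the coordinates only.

First: cycles through 1, 3, -2, -9 every 4 steps. Step 10 lands at position 2 of the cycle → -2.
Second: linear, +5 per step → 56 at step 10.
Third: linear, -4 per step → -28 at step 10.

(-2, 56, -28)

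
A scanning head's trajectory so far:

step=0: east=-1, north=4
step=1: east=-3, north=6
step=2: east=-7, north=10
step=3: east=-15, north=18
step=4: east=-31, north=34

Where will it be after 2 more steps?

The jumps are (-2, +2), (-4, +4), (-8, +8), (-16, +16) — a geometric progression with ratio 2.
step 5: east=-31, north=34 + (-32, +32) → east=-63, north=66
step 6: east=-63, north=66 + (-64, +64) → east=-127, north=130

east=-127, north=130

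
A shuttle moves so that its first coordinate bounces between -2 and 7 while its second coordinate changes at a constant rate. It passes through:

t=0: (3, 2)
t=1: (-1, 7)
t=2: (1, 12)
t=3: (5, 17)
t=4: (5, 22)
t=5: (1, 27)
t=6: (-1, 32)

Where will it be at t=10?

(-1, 52)

The first coordinate travels 4 per step and bounces off the walls at -2 and 7.
  step 7: -1 → 3
  step 8: 3 → 7
  step 9: 7 → 3
  step 10: 3 → -1
The second coordinate changes by +5 each step: at step 10 it is 52.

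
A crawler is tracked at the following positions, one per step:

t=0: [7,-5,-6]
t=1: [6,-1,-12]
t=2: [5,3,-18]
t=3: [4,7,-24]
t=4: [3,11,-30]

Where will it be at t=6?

[1,19,-42]

The position changes by [-1,+4,-6] every step.
step 5: [3,11,-30] + [-1,+4,-6] → [2,15,-36]
step 6: [2,15,-36] + [-1,+4,-6] → [1,19,-42]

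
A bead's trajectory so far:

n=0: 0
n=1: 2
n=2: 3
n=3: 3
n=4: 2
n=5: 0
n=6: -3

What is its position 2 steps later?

Taking differences between consecutive positions: +2, +1, +0, -1, -2, -3. These grow by -1 each step.
step 7: -3 − 4 → -7
step 8: -7 − 5 → -12

-12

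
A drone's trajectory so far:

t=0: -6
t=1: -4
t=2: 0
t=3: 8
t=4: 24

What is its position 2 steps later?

120

Consecutive displacements +2, +4, +8, +16 scale by a factor of 2 each step.
step 5: 24 + 32 → 56
step 6: 56 + 64 → 120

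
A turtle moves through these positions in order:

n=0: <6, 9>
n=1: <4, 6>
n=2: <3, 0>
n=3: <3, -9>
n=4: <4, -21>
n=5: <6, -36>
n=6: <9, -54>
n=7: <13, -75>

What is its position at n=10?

First differences are <-2, -3>, <-1, -6>, <+0, -9>, <+1, -12>, <+2, -15>, <+3, -18>, <+4, -21>; their common second difference is <+1, -3> (constant acceleration).
step 8: <13, -75> + <+5, -24> → <18, -99>
step 9: <18, -99> + <+6, -27> → <24, -126>
step 10: <24, -126> + <+7, -30> → <31, -156>

<31, -156>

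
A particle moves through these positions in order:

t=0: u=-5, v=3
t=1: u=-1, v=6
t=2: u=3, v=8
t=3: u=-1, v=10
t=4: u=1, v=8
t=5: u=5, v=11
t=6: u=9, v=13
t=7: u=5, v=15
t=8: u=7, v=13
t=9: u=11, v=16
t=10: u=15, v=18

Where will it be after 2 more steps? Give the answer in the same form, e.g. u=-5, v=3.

Step-to-step displacements: (+4,+3), (+4,+2), (-4,+2), (+2,-2), (+4,+3), (+4,+2), (-4,+2), (+2,-2), (+4,+3), (+4,+2) — a repeating cycle of length 4.
step 11: apply (-4,+2) → u=11, v=20
step 12: apply (+2,-2) → u=13, v=18

u=13, v=18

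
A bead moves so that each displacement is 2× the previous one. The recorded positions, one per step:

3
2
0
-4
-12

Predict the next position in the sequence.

The jumps are -1, -2, -4, -8 — a geometric progression with ratio 2.
step 5: -12 − 16 → -28

-28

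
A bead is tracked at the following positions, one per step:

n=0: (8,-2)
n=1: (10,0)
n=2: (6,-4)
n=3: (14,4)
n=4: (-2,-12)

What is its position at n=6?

Step-to-step displacements: (+2,+2), (-4,-4), (+8,+8), (-16,-16); each is -2× the previous.
step 5: (-2,-12) + (+32,+32) → (30,20)
step 6: (30,20) + (-64,-64) → (-34,-44)

(-34,-44)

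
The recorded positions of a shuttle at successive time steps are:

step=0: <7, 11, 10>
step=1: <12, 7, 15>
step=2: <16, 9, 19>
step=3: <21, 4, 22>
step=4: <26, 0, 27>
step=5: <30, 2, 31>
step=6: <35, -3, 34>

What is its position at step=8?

<44, -5, 43>

Step-to-step displacements: <+5, -4, +5>, <+4, +2, +4>, <+5, -5, +3>, <+5, -4, +5>, <+4, +2, +4>, <+5, -5, +3> — a repeating cycle of length 3.
step 7: apply <+5, -4, +5> → <40, -7, 39>
step 8: apply <+4, +2, +4> → <44, -5, 43>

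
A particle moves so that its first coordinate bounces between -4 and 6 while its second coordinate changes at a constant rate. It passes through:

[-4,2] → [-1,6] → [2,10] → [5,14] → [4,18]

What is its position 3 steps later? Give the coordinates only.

The first coordinate reflects between -4 and 6, moving 3 per step.
  step 5: 4 → 1
  step 6: 1 → -2
  step 7: -2 → -3
The second coordinate changes by +4 each step: at step 7 it is 30.

[-3,30]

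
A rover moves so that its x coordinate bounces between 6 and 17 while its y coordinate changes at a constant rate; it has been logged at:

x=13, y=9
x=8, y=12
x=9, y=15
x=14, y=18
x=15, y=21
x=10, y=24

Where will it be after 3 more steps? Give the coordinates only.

x=17, y=33

The x coordinate travels 5 per step and bounces off the walls at 6 and 17.
  step 6: 10 → 7
  step 7: 7 → 12
  step 8: 12 → 17
The y coordinate changes by +3 each step: at step 8 it is 33.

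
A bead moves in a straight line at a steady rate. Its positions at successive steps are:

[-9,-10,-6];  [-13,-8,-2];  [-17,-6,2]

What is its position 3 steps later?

[-29,0,14]

Each step adds [-4,+2,+4] to the position.
step 3: [-17,-6,2] + [-4,+2,+4] → [-21,-4,6]
step 4: [-21,-4,6] + [-4,+2,+4] → [-25,-2,10]
step 5: [-25,-2,10] + [-4,+2,+4] → [-29,0,14]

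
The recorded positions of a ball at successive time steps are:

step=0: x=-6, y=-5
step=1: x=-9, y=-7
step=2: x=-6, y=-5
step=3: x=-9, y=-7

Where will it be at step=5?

The jumps are (-3, -2), (+3, +2), (-3, -2) — a geometric progression with ratio -1.
step 4: x=-9, y=-7 + (+3, +2) → x=-6, y=-5
step 5: x=-6, y=-5 + (-3, -2) → x=-9, y=-7

x=-9, y=-7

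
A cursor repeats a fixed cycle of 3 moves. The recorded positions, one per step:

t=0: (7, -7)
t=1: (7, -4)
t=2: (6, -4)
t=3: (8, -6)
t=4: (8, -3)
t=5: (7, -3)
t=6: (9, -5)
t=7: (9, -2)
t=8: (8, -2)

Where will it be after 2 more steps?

Differencing gives (+0, +3), (-1, +0), (+2, -2), (+0, +3), (-1, +0), (+2, -2), (+0, +3), (-1, +0). This is the pattern (+0, +3), (-1, +0), (+2, -2) repeated.
step 9: apply (+2, -2) → (10, -4)
step 10: apply (+0, +3) → (10, -1)

(10, -1)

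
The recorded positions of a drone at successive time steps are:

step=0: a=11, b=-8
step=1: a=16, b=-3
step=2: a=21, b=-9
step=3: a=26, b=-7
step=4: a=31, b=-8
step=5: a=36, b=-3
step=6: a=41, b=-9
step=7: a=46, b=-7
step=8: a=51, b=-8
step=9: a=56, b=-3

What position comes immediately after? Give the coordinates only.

The a coordinate changes by +5 each step, so at step 10 it is 11 + 10·(5) = 61.
The b coordinate repeats the cycle [-8, -3, -9, -7] with period 4; step 10 mod 4 = 2, giving -9.

a=61, b=-9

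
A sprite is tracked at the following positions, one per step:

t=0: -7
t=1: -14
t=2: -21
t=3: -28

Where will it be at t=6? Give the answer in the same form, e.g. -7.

The position changes by -7 every step.
step 4: -28 − 7 → -35
step 5: -35 − 7 → -42
step 6: -42 − 7 → -49

-49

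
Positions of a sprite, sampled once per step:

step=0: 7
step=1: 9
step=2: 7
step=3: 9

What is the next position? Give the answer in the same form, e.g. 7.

The jumps are +2, -2, +2 — a geometric progression with ratio -1.
step 4: 9 − 2 → 7

7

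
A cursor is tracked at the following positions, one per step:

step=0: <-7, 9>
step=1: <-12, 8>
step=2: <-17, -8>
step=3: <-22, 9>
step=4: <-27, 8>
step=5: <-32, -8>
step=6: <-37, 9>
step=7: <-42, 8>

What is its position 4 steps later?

First: linear, -5 per step → -62 at step 11.
Second: cycles through 9, 8, -8 every 3 steps. Step 11 lands at position 2 of the cycle → -8.

<-62, -8>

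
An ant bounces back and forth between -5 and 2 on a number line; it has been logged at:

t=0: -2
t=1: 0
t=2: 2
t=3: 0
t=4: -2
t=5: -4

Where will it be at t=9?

2

The value reflects between -5 and 2, moving 2 per step.
  step 6: -4 → -4
  step 7: -4 → -2
  step 8: -2 → 0
  step 9: 0 → 2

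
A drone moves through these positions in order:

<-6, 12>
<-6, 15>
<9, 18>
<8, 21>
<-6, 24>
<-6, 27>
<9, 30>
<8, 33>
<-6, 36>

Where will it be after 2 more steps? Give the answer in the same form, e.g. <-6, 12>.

<9, 42>

First: cycles through -6, -6, 9, 8 every 4 steps. Step 10 lands at position 2 of the cycle → 9.
Second: linear, +3 per step → 42 at step 10.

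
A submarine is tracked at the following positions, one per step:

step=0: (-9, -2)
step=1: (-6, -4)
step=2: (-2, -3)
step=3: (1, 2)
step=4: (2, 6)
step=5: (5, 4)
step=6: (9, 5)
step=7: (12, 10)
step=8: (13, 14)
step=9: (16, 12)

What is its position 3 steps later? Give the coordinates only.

The moves between consecutive positions are (+3, -2), (+4, +1), (+3, +5), (+1, +4), (+3, -2), (+4, +1), (+3, +5), (+1, +4), (+3, -2); they repeat the 4-cycle [(+3, -2), (+4, +1), (+3, +5), (+1, +4)].
step 10: apply (+4, +1) → (20, 13)
step 11: apply (+3, +5) → (23, 18)
step 12: apply (+1, +4) → (24, 22)

(24, 22)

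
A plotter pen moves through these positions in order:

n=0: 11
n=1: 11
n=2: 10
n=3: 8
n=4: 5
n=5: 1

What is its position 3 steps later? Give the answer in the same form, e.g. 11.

Successive displacements: +0, -1, -2, -3, -4 — each changes by -1.
step 6: 1 − 5 → -4
step 7: -4 − 6 → -10
step 8: -10 − 7 → -17

-17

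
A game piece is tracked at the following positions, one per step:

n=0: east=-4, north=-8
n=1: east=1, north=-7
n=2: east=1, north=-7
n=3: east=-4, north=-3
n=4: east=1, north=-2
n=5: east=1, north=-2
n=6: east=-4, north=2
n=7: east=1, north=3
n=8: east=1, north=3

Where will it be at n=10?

Step-to-step displacements: (+5,+1), (+0,+0), (-5,+4), (+5,+1), (+0,+0), (-5,+4), (+5,+1), (+0,+0) — a repeating cycle of length 3.
step 9: apply (-5,+4) → east=-4, north=7
step 10: apply (+5,+1) → east=1, north=8

east=1, north=8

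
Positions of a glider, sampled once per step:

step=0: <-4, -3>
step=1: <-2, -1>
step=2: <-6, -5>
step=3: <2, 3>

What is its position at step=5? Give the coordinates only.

Step-to-step displacements: <+2, +2>, <-4, -4>, <+8, +8>; each is -2× the previous.
step 4: <2, 3> + <-16, -16> → <-14, -13>
step 5: <-14, -13> + <+32, +32> → <18, 19>

<18, 19>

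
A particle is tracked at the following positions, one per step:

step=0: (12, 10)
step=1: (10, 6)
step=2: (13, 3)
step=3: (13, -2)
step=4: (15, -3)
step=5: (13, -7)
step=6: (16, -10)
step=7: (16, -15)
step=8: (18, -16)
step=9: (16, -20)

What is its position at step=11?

The moves between consecutive positions are (-2, -4), (+3, -3), (+0, -5), (+2, -1), (-2, -4), (+3, -3), (+0, -5), (+2, -1), (-2, -4); they repeat the 4-cycle [(-2, -4), (+3, -3), (+0, -5), (+2, -1)].
step 10: apply (+3, -3) → (19, -23)
step 11: apply (+0, -5) → (19, -28)

(19, -28)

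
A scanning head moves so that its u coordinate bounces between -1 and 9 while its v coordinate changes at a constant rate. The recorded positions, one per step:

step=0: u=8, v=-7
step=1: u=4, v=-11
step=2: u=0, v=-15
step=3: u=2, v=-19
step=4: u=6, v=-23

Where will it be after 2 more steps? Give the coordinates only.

u=4, v=-31

The u coordinate travels 4 per step and bounces off the walls at -1 and 9.
  step 5: 6 → 8
  step 6: 8 → 4
The v coordinate changes by -4 each step: at step 6 it is -31.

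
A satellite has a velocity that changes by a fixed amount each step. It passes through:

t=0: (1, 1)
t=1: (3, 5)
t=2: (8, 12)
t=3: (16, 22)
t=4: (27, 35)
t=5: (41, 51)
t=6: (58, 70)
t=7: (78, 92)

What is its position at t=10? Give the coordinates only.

(156, 176)

Taking differences between consecutive positions: (+2, +4), (+5, +7), (+8, +10), (+11, +13), (+14, +16), (+17, +19), (+20, +22). These grow by (+3, +3) each step.
step 8: (78, 92) + (+23, +25) → (101, 117)
step 9: (101, 117) + (+26, +28) → (127, 145)
step 10: (127, 145) + (+29, +31) → (156, 176)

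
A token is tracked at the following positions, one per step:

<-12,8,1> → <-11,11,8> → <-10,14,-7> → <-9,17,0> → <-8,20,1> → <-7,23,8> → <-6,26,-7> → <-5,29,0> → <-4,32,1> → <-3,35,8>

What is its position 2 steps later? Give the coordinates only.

<-1,41,0>

The first coordinate changes by +1 each step, so at step 11 it is -12 + 11·(1) = -1.
The second coordinate changes by +3 each step, so at step 11 it is 8 + 11·(3) = 41.
The third coordinate repeats the cycle [1, 8, -7, 0] with period 4; step 11 mod 4 = 3, giving 0.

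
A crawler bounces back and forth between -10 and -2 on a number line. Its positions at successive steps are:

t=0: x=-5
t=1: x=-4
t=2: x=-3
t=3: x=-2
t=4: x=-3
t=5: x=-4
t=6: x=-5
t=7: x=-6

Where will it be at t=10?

The value reflects between -10 and -2, moving 1 per step.
  step 8: -6 → -7
  step 9: -7 → -8
  step 10: -8 → -9

x=-9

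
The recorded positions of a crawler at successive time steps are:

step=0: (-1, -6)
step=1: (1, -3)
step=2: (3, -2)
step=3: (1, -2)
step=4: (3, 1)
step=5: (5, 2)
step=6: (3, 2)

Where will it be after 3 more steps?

(5, 6)

Differencing gives (+2, +3), (+2, +1), (-2, +0), (+2, +3), (+2, +1), (-2, +0). This is the pattern (+2, +3), (+2, +1), (-2, +0) repeated.
step 7: apply (+2, +3) → (5, 5)
step 8: apply (+2, +1) → (7, 6)
step 9: apply (-2, +0) → (5, 6)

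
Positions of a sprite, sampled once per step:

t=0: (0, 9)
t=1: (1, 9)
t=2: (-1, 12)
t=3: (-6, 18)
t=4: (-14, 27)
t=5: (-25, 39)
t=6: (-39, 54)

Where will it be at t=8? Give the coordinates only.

Successive displacements: (+1, +0), (-2, +3), (-5, +6), (-8, +9), (-11, +12), (-14, +15) — each changes by (-3, +3).
step 7: (-39, 54) + (-17, +18) → (-56, 72)
step 8: (-56, 72) + (-20, +21) → (-76, 93)

(-76, 93)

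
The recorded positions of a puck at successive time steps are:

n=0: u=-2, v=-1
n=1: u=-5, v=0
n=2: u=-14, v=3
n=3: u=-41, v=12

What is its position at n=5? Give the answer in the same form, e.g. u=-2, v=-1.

u=-365, v=120

Consecutive displacements (-3, +1), (-9, +3), (-27, +9) scale by a factor of 3 each step.
step 4: u=-41, v=12 + (-81, +27) → u=-122, v=39
step 5: u=-122, v=39 + (-243, +81) → u=-365, v=120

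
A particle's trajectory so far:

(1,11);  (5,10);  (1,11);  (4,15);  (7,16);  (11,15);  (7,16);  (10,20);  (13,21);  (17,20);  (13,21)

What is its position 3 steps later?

Differencing gives (+4,-1), (-4,+1), (+3,+4), (+3,+1), (+4,-1), (-4,+1), (+3,+4), (+3,+1), (+4,-1), (-4,+1). This is the pattern (+4,-1), (-4,+1), (+3,+4), (+3,+1) repeated.
step 11: apply (+3,+4) → (16,25)
step 12: apply (+3,+1) → (19,26)
step 13: apply (+4,-1) → (23,25)

(23,25)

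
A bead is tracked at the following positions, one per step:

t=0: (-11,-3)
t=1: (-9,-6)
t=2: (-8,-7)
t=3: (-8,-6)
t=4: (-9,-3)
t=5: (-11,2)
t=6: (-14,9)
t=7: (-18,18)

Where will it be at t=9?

(-29,42)

Successive displacements: (+2,-3), (+1,-1), (+0,+1), (-1,+3), (-2,+5), (-3,+7), (-4,+9) — each changes by (-1,+2).
step 8: (-18,18) + (-5,+11) → (-23,29)
step 9: (-23,29) + (-6,+13) → (-29,42)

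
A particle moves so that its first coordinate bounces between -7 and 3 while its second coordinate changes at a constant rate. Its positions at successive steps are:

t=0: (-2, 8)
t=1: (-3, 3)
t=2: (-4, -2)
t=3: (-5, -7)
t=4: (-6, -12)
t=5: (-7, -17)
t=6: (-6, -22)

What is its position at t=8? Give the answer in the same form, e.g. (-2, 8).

The first coordinate reflects between -7 and 3, moving 1 per step.
  step 7: -6 → -5
  step 8: -5 → -4
The second coordinate changes by -5 each step: at step 8 it is -32.

(-4, -32)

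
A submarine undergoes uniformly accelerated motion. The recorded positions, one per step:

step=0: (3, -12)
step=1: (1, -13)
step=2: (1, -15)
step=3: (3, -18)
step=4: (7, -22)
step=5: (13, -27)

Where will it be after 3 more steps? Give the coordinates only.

(43, -48)

Successive displacements: (-2, -1), (+0, -2), (+2, -3), (+4, -4), (+6, -5) — each changes by (+2, -1).
step 6: (13, -27) + (+8, -6) → (21, -33)
step 7: (21, -33) + (+10, -7) → (31, -40)
step 8: (31, -40) + (+12, -8) → (43, -48)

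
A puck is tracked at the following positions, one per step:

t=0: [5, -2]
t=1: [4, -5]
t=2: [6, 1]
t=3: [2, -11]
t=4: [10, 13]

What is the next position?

Step-to-step displacements: [-1, -3], [+2, +6], [-4, -12], [+8, +24]; each is -2× the previous.
step 5: [10, 13] + [-16, -48] → [-6, -35]

[-6, -35]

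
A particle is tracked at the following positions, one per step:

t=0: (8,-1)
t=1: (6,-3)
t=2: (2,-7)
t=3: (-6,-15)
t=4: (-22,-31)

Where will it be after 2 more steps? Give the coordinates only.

Consecutive displacements (-2,-2), (-4,-4), (-8,-8), (-16,-16) scale by a factor of 2 each step.
step 5: (-22,-31) + (-32,-32) → (-54,-63)
step 6: (-54,-63) + (-64,-64) → (-118,-127)

(-118,-127)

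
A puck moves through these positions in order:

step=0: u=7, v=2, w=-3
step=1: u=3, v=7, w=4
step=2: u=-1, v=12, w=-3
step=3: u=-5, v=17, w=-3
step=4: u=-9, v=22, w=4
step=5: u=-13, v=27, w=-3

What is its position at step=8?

U: linear, -4 per step → -25 at step 8.
V: linear, +5 per step → 42 at step 8.
W: cycles through -3, 4, -3 every 3 steps. Step 8 lands at position 2 of the cycle → -3.

u=-25, v=42, w=-3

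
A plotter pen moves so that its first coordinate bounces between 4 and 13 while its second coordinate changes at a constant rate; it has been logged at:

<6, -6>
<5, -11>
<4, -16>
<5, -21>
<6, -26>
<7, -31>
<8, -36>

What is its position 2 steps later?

The first coordinate travels 1 per step and bounces off the walls at 4 and 13.
  step 7: 8 → 9
  step 8: 9 → 10
The second coordinate changes by -5 each step: at step 8 it is -46.

<10, -46>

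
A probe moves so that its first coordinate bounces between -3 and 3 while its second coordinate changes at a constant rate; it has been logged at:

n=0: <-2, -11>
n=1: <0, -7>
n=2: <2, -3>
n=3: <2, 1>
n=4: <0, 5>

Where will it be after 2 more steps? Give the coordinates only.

The first coordinate reflects between -3 and 3, moving 2 per step.
  step 5: 0 → -2
  step 6: -2 → -2
The second coordinate changes by +4 each step: at step 6 it is 13.

<-2, 13>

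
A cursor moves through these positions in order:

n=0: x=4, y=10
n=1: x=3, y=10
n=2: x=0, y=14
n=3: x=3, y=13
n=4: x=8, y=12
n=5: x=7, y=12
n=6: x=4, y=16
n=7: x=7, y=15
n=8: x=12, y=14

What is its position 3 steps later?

x=11, y=17

Differencing gives (-1, +0), (-3, +4), (+3, -1), (+5, -1), (-1, +0), (-3, +4), (+3, -1), (+5, -1). This is the pattern (-1, +0), (-3, +4), (+3, -1), (+5, -1) repeated.
step 9: apply (-1, +0) → x=11, y=14
step 10: apply (-3, +4) → x=8, y=18
step 11: apply (+3, -1) → x=11, y=17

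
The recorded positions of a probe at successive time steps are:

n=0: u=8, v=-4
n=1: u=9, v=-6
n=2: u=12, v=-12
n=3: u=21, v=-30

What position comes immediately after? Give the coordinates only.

u=48, v=-84

The jumps are (+1,-2), (+3,-6), (+9,-18) — a geometric progression with ratio 3.
step 4: u=21, v=-30 + (+27,-54) → u=48, v=-84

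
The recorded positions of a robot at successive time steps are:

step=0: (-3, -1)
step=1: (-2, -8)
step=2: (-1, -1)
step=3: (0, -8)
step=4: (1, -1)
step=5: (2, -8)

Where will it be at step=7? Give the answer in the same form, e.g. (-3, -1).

(4, -8)

First: linear, +1 per step → 4 at step 7.
Second: cycles through -1, -8 every 2 steps. Step 7 lands at position 1 of the cycle → -8.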